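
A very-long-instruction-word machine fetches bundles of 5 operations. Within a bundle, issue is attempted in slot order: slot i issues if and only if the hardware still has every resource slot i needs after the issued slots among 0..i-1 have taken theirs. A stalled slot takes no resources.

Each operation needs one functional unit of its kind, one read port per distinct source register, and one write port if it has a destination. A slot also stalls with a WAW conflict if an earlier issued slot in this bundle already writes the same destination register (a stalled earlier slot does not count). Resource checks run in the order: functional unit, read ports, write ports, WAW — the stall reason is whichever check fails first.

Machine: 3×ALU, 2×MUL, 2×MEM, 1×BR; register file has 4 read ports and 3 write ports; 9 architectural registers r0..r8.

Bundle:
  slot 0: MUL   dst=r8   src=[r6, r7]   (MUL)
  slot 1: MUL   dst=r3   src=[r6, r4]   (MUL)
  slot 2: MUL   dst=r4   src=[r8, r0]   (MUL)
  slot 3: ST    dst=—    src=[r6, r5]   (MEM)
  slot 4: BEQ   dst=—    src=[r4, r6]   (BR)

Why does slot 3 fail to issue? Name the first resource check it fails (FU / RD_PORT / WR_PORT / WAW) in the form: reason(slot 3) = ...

(0) want 1×MUL +2rd +1wr — yes → AL3|MU1|ME2|BR1|rd2|wr2
(1) want 1×MUL +2rd +1wr — yes → AL3|MU0|ME2|BR1|rd0|wr1
(2) want 1×MUL +2rd +1wr — FU → AL3|MU0|ME2|BR1|rd0|wr1
(3) want 1×MEM +2rd +0wr — RD_PORT → AL3|MU0|ME2|BR1|rd0|wr1
(4) want 1×BR +2rd +0wr — RD_PORT → AL3|MU0|ME2|BR1|rd0|wr1

reason(slot 3) = RD_PORT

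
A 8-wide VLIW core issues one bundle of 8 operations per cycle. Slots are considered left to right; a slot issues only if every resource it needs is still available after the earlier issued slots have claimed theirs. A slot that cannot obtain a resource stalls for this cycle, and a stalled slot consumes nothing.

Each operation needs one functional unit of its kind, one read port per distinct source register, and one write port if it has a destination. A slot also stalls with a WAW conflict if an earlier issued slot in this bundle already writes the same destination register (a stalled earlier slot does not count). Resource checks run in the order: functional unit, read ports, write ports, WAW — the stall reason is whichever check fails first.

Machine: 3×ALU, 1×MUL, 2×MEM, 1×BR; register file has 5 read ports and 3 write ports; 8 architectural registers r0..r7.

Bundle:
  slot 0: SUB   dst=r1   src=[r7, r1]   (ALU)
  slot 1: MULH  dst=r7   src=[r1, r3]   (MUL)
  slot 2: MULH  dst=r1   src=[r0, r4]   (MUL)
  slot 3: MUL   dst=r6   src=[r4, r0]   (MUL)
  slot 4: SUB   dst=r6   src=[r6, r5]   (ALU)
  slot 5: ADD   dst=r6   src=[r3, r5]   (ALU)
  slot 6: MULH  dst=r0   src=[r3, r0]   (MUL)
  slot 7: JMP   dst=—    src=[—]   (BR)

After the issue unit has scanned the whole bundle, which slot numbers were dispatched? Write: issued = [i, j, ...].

#0 ALU src=r7,r1 dispatched  <A:2 Mu:1 Ld:2 B:1 rd:3 wr:2>
#1 MUL src=r1,r3 dispatched  <A:2 Mu:0 Ld:2 B:1 rd:1 wr:1>
#2 MUL src=r0,r4 held:FU  <A:2 Mu:0 Ld:2 B:1 rd:1 wr:1>
#3 MUL src=r4,r0 held:FU  <A:2 Mu:0 Ld:2 B:1 rd:1 wr:1>
#4 ALU src=r6,r5 held:RD_PORT  <A:2 Mu:0 Ld:2 B:1 rd:1 wr:1>
#5 ALU src=r3,r5 held:RD_PORT  <A:2 Mu:0 Ld:2 B:1 rd:1 wr:1>
#6 MUL src=r3,r0 held:FU  <A:2 Mu:0 Ld:2 B:1 rd:1 wr:1>
#7 BR src=- dispatched  <A:2 Mu:0 Ld:2 B:0 rd:1 wr:1>

issued = [0, 1, 7]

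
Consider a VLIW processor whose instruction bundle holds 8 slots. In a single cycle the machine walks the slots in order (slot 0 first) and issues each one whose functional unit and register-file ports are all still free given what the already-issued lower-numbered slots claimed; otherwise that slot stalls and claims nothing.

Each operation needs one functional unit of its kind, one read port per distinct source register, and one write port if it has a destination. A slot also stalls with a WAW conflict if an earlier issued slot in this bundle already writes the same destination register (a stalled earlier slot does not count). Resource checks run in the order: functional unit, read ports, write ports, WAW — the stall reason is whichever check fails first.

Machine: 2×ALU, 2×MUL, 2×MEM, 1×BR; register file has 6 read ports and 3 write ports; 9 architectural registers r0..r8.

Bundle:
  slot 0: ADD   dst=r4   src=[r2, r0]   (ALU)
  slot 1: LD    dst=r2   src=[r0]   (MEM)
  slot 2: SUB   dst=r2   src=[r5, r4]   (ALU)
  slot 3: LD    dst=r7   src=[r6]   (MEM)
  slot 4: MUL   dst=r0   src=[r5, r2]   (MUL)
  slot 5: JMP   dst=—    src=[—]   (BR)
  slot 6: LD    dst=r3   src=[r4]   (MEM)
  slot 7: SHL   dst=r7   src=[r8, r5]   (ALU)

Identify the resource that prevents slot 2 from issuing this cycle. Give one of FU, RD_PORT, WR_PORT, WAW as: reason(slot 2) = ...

slot 0 (ALU): ISSUE — free A1,Mu2,Ld2,B1 rp4 wp2
slot 1 (MEM): ISSUE — free A1,Mu2,Ld1,B1 rp3 wp1
slot 2 (ALU): stall WAW — free A1,Mu2,Ld1,B1 rp3 wp1
slot 3 (MEM): ISSUE — free A1,Mu2,Ld0,B1 rp2 wp0
slot 4 (MUL): stall WR_PORT — free A1,Mu2,Ld0,B1 rp2 wp0
slot 5 (BR): ISSUE — free A1,Mu2,Ld0,B0 rp2 wp0
slot 6 (MEM): stall FU — free A1,Mu2,Ld0,B0 rp2 wp0
slot 7 (ALU): stall WR_PORT — free A1,Mu2,Ld0,B0 rp2 wp0

reason(slot 2) = WAW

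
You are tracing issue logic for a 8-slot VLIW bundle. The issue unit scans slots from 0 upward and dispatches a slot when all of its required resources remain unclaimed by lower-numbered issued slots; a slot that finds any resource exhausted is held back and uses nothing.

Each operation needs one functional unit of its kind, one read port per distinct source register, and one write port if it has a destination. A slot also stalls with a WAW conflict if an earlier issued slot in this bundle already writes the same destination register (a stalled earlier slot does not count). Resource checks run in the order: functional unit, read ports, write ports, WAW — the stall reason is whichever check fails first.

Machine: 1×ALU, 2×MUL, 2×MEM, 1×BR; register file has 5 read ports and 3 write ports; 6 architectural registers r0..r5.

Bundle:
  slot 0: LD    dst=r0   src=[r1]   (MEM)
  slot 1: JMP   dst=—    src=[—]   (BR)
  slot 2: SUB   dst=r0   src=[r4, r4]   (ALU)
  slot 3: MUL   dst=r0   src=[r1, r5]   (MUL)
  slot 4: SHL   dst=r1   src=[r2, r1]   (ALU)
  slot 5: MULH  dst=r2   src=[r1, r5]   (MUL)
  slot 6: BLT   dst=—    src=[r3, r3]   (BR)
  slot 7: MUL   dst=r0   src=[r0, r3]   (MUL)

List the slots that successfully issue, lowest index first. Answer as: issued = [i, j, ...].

[0] MEM needs rd=1 wr=1: ok; after: ALU=1 MUL=2 MEM=1 BR=1, R=4, W=2
[1] BR needs rd=0 wr=0: ok; after: ALU=1 MUL=2 MEM=1 BR=0, R=4, W=2
[2] ALU needs rd=1 wr=1: WAW; after: ALU=1 MUL=2 MEM=1 BR=0, R=4, W=2
[3] MUL needs rd=2 wr=1: WAW; after: ALU=1 MUL=2 MEM=1 BR=0, R=4, W=2
[4] ALU needs rd=2 wr=1: ok; after: ALU=0 MUL=2 MEM=1 BR=0, R=2, W=1
[5] MUL needs rd=2 wr=1: ok; after: ALU=0 MUL=1 MEM=1 BR=0, R=0, W=0
[6] BR needs rd=1 wr=0: FU; after: ALU=0 MUL=1 MEM=1 BR=0, R=0, W=0
[7] MUL needs rd=2 wr=1: RD_PORT; after: ALU=0 MUL=1 MEM=1 BR=0, R=0, W=0

issued = [0, 1, 4, 5]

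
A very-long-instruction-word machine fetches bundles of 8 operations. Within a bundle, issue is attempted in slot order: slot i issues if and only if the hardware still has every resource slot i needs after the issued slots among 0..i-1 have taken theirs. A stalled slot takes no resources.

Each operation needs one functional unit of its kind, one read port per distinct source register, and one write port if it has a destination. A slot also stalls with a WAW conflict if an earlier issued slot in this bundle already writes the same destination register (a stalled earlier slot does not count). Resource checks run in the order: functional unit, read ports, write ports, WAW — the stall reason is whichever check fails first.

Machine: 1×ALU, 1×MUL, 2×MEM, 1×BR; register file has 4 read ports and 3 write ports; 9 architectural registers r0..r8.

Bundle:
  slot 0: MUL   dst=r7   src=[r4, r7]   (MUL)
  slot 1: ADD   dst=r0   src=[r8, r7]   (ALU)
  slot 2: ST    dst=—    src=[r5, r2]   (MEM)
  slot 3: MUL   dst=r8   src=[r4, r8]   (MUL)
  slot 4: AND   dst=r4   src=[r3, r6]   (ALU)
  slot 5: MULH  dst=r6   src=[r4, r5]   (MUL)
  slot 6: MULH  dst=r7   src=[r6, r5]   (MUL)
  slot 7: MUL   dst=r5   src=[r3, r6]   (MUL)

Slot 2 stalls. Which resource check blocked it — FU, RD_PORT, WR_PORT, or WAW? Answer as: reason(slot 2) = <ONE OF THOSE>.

(0) want 1×MUL +2rd +1wr — yes → AL1|MU0|ME2|BR1|rd2|wr2
(1) want 1×ALU +2rd +1wr — yes → AL0|MU0|ME2|BR1|rd0|wr1
(2) want 1×MEM +2rd +0wr — RD_PORT → AL0|MU0|ME2|BR1|rd0|wr1
(3) want 1×MUL +2rd +1wr — FU → AL0|MU0|ME2|BR1|rd0|wr1
(4) want 1×ALU +2rd +1wr — FU → AL0|MU0|ME2|BR1|rd0|wr1
(5) want 1×MUL +2rd +1wr — FU → AL0|MU0|ME2|BR1|rd0|wr1
(6) want 1×MUL +2rd +1wr — FU → AL0|MU0|ME2|BR1|rd0|wr1
(7) want 1×MUL +2rd +1wr — FU → AL0|MU0|ME2|BR1|rd0|wr1

reason(slot 2) = RD_PORT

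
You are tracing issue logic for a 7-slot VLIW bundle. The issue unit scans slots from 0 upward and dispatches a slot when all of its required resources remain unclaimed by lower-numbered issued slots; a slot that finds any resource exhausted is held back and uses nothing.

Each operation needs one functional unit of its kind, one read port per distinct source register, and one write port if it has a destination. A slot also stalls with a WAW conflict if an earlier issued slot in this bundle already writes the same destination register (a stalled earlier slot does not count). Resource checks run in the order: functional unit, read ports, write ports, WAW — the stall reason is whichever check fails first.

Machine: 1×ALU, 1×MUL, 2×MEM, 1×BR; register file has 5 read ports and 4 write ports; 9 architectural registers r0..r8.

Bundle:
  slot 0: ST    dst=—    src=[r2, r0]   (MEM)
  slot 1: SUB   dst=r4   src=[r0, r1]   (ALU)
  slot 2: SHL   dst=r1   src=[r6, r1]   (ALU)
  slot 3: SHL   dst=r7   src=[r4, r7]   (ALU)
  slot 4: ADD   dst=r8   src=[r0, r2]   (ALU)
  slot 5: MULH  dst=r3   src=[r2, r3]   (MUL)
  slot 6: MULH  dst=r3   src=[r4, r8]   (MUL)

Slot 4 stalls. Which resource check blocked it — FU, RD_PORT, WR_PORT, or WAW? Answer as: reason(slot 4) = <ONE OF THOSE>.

[0] MEM needs rd=2 wr=0: ok; after: ALU=1 MUL=1 MEM=1 BR=1, R=3, W=4
[1] ALU needs rd=2 wr=1: ok; after: ALU=0 MUL=1 MEM=1 BR=1, R=1, W=3
[2] ALU needs rd=2 wr=1: FU; after: ALU=0 MUL=1 MEM=1 BR=1, R=1, W=3
[3] ALU needs rd=2 wr=1: FU; after: ALU=0 MUL=1 MEM=1 BR=1, R=1, W=3
[4] ALU needs rd=2 wr=1: FU; after: ALU=0 MUL=1 MEM=1 BR=1, R=1, W=3
[5] MUL needs rd=2 wr=1: RD_PORT; after: ALU=0 MUL=1 MEM=1 BR=1, R=1, W=3
[6] MUL needs rd=2 wr=1: RD_PORT; after: ALU=0 MUL=1 MEM=1 BR=1, R=1, W=3

reason(slot 4) = FU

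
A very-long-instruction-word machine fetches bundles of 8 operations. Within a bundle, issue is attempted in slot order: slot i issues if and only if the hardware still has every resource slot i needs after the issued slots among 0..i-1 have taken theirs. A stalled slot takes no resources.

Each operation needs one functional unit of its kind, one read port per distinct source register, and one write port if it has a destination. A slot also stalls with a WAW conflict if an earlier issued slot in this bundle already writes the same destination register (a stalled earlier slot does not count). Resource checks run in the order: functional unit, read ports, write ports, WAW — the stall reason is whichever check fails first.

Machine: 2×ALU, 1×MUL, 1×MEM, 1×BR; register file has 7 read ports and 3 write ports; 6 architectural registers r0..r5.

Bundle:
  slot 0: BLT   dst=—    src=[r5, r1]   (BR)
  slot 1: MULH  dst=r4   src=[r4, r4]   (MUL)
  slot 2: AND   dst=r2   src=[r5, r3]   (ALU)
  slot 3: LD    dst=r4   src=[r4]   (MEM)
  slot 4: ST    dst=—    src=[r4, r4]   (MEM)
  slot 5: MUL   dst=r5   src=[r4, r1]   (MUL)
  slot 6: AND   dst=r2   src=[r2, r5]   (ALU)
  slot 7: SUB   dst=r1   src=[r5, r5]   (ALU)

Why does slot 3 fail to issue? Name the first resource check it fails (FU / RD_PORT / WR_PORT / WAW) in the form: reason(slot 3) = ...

reason(slot 3) = WAW

slot 0 (BR): ISSUE — free A2,Mu1,Ld1,B0 rp5 wp3
slot 1 (MUL): ISSUE — free A2,Mu0,Ld1,B0 rp4 wp2
slot 2 (ALU): ISSUE — free A1,Mu0,Ld1,B0 rp2 wp1
slot 3 (MEM): stall WAW — free A1,Mu0,Ld1,B0 rp2 wp1
slot 4 (MEM): ISSUE — free A1,Mu0,Ld0,B0 rp1 wp1
slot 5 (MUL): stall FU — free A1,Mu0,Ld0,B0 rp1 wp1
slot 6 (ALU): stall RD_PORT — free A1,Mu0,Ld0,B0 rp1 wp1
slot 7 (ALU): ISSUE — free A0,Mu0,Ld0,B0 rp0 wp0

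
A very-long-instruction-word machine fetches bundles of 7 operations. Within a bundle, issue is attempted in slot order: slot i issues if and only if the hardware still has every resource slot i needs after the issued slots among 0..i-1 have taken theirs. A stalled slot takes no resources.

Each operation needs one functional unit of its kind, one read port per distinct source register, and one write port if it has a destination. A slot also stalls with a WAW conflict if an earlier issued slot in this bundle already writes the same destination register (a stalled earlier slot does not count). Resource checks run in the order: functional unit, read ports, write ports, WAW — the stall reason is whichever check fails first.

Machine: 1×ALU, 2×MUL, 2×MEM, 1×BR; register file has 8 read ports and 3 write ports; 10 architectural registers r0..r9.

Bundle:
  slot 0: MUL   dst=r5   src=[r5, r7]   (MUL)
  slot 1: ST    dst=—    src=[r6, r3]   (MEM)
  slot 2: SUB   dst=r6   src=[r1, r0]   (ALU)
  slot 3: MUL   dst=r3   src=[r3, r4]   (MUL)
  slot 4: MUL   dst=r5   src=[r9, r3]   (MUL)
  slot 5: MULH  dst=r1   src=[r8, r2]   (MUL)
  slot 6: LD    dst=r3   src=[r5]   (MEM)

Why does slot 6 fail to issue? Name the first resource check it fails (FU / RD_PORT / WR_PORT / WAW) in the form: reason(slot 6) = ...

reason(slot 6) = RD_PORT

#0 MUL src=r5,r7 dispatched  <A:1 Mu:1 Ld:2 B:1 rd:6 wr:2>
#1 MEM src=r6,r3 dispatched  <A:1 Mu:1 Ld:1 B:1 rd:4 wr:2>
#2 ALU src=r1,r0 dispatched  <A:0 Mu:1 Ld:1 B:1 rd:2 wr:1>
#3 MUL src=r3,r4 dispatched  <A:0 Mu:0 Ld:1 B:1 rd:0 wr:0>
#4 MUL src=r9,r3 held:FU  <A:0 Mu:0 Ld:1 B:1 rd:0 wr:0>
#5 MUL src=r8,r2 held:FU  <A:0 Mu:0 Ld:1 B:1 rd:0 wr:0>
#6 MEM src=r5 held:RD_PORT  <A:0 Mu:0 Ld:1 B:1 rd:0 wr:0>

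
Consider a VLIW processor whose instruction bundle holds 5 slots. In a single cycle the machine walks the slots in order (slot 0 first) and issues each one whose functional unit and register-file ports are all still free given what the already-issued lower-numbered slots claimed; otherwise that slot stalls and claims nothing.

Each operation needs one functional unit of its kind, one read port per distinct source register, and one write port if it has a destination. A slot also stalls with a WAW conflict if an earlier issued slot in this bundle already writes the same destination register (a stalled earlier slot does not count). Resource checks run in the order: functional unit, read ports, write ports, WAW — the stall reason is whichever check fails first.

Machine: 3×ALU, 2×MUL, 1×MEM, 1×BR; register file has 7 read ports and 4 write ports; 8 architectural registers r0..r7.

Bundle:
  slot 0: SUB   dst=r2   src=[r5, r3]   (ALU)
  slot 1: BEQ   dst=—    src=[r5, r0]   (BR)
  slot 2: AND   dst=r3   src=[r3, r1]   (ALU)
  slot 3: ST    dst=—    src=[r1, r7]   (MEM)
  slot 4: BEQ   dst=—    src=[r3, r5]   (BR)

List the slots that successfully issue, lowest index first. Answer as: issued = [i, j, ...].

issued = [0, 1, 2]

#0 ALU src=r5,r3 dispatched  <A:2 Mu:2 Ld:1 B:1 rd:5 wr:3>
#1 BR src=r5,r0 dispatched  <A:2 Mu:2 Ld:1 B:0 rd:3 wr:3>
#2 ALU src=r3,r1 dispatched  <A:1 Mu:2 Ld:1 B:0 rd:1 wr:2>
#3 MEM src=r1,r7 held:RD_PORT  <A:1 Mu:2 Ld:1 B:0 rd:1 wr:2>
#4 BR src=r3,r5 held:FU  <A:1 Mu:2 Ld:1 B:0 rd:1 wr:2>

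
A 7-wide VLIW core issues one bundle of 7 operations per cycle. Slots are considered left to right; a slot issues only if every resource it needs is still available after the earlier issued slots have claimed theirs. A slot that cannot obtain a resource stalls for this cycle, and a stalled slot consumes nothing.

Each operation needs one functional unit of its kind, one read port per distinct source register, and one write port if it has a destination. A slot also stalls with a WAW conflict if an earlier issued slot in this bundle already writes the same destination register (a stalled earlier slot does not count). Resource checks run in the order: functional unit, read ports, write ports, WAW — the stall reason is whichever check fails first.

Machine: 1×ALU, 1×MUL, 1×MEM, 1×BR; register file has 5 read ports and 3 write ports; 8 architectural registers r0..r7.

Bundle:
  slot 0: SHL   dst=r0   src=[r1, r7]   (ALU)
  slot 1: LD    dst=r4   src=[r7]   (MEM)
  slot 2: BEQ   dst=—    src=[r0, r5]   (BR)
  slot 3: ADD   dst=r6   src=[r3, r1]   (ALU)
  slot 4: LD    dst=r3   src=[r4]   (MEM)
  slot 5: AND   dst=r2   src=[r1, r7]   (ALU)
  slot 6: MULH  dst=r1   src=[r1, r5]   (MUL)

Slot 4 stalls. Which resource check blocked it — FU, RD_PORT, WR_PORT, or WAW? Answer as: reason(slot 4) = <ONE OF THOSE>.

reason(slot 4) = FU

#0 ALU src=r1,r7 dispatched  <A:0 Mu:1 Ld:1 B:1 rd:3 wr:2>
#1 MEM src=r7 dispatched  <A:0 Mu:1 Ld:0 B:1 rd:2 wr:1>
#2 BR src=r0,r5 dispatched  <A:0 Mu:1 Ld:0 B:0 rd:0 wr:1>
#3 ALU src=r3,r1 held:FU  <A:0 Mu:1 Ld:0 B:0 rd:0 wr:1>
#4 MEM src=r4 held:FU  <A:0 Mu:1 Ld:0 B:0 rd:0 wr:1>
#5 ALU src=r1,r7 held:FU  <A:0 Mu:1 Ld:0 B:0 rd:0 wr:1>
#6 MUL src=r1,r5 held:RD_PORT  <A:0 Mu:1 Ld:0 B:0 rd:0 wr:1>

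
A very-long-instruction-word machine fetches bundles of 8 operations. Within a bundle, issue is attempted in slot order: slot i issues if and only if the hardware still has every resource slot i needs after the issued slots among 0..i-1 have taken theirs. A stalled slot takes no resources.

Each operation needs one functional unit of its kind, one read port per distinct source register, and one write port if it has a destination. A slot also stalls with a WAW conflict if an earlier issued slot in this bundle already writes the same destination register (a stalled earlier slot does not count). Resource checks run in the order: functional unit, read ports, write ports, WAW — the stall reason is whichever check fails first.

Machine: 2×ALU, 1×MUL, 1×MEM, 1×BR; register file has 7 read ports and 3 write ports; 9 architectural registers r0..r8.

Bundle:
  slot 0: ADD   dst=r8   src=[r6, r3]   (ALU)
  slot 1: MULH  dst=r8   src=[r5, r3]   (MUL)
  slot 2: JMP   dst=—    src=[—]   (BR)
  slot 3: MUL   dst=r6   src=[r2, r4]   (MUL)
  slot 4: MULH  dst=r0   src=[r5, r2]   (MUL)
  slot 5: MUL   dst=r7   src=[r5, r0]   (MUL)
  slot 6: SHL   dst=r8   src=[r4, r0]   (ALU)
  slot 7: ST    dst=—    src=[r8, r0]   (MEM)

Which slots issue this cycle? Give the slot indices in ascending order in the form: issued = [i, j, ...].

issued = [0, 2, 3, 7]

slot 0 (ALU): ISSUE — free A1,Mu1,Ld1,B1 rp5 wp2
slot 1 (MUL): stall WAW — free A1,Mu1,Ld1,B1 rp5 wp2
slot 2 (BR): ISSUE — free A1,Mu1,Ld1,B0 rp5 wp2
slot 3 (MUL): ISSUE — free A1,Mu0,Ld1,B0 rp3 wp1
slot 4 (MUL): stall FU — free A1,Mu0,Ld1,B0 rp3 wp1
slot 5 (MUL): stall FU — free A1,Mu0,Ld1,B0 rp3 wp1
slot 6 (ALU): stall WAW — free A1,Mu0,Ld1,B0 rp3 wp1
slot 7 (MEM): ISSUE — free A1,Mu0,Ld0,B0 rp1 wp1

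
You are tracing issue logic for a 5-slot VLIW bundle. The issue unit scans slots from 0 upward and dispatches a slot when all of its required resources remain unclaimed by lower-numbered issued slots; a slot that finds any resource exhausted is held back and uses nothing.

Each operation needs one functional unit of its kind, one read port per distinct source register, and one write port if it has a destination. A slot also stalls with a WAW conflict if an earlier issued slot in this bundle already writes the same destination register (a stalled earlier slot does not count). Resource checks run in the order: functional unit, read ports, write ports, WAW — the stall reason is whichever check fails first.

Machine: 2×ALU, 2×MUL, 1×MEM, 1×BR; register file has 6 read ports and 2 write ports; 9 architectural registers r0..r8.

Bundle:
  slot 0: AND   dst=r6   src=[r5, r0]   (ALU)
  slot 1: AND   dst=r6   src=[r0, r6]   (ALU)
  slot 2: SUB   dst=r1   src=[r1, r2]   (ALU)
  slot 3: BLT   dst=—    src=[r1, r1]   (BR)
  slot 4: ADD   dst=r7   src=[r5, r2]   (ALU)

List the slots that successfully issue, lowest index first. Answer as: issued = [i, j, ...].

issued = [0, 2, 3]

slot 0 (ALU): ISSUE — free A1,Mu2,Ld1,B1 rp4 wp1
slot 1 (ALU): stall WAW — free A1,Mu2,Ld1,B1 rp4 wp1
slot 2 (ALU): ISSUE — free A0,Mu2,Ld1,B1 rp2 wp0
slot 3 (BR): ISSUE — free A0,Mu2,Ld1,B0 rp1 wp0
slot 4 (ALU): stall FU — free A0,Mu2,Ld1,B0 rp1 wp0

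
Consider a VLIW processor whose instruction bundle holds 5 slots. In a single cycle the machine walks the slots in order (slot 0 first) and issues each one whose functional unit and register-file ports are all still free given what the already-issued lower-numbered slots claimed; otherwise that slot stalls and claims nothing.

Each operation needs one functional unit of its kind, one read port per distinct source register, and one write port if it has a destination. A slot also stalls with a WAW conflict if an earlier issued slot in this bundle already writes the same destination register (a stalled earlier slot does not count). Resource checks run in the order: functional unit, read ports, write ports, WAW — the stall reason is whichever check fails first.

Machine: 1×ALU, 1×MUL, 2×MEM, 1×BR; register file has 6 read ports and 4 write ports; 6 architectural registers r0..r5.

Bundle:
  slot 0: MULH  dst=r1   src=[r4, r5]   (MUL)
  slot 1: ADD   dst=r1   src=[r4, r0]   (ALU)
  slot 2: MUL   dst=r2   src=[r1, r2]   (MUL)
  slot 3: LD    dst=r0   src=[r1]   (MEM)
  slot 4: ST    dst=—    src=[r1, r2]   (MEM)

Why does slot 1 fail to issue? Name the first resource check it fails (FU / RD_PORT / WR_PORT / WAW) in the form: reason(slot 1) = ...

reason(slot 1) = WAW

  0. MUL→r1 ⇒ go  {1A/0Mu/2Ld/1B | 4r 3w}
  1. ALU→r1 ⇒ no(WAW)  {1A/0Mu/2Ld/1B | 4r 3w}
  2. MUL→r2 ⇒ no(FU)  {1A/0Mu/2Ld/1B | 4r 3w}
  3. MEM→r0 ⇒ go  {1A/0Mu/1Ld/1B | 3r 2w}
  4. MEM ⇒ go  {1A/0Mu/0Ld/1B | 1r 2w}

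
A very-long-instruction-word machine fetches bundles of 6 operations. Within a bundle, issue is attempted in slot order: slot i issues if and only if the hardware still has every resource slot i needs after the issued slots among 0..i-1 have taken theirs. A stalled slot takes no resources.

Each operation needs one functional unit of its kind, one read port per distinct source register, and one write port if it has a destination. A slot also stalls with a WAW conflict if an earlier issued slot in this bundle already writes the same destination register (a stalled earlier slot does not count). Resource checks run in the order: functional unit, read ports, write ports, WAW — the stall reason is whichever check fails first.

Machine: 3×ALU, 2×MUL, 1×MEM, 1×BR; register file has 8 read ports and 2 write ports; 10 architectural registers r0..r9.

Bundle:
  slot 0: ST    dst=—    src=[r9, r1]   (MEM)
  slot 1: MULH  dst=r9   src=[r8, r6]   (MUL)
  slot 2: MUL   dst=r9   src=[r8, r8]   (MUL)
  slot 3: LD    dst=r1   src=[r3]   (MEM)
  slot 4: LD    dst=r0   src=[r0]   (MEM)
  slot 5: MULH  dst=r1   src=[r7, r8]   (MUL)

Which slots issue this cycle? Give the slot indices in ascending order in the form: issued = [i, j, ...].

(0) want 1×MEM +2rd +0wr — yes → AL3|MU2|ME0|BR1|rd6|wr2
(1) want 1×MUL +2rd +1wr — yes → AL3|MU1|ME0|BR1|rd4|wr1
(2) want 1×MUL +1rd +1wr — WAW → AL3|MU1|ME0|BR1|rd4|wr1
(3) want 1×MEM +1rd +1wr — FU → AL3|MU1|ME0|BR1|rd4|wr1
(4) want 1×MEM +1rd +1wr — FU → AL3|MU1|ME0|BR1|rd4|wr1
(5) want 1×MUL +2rd +1wr — yes → AL3|MU0|ME0|BR1|rd2|wr0

issued = [0, 1, 5]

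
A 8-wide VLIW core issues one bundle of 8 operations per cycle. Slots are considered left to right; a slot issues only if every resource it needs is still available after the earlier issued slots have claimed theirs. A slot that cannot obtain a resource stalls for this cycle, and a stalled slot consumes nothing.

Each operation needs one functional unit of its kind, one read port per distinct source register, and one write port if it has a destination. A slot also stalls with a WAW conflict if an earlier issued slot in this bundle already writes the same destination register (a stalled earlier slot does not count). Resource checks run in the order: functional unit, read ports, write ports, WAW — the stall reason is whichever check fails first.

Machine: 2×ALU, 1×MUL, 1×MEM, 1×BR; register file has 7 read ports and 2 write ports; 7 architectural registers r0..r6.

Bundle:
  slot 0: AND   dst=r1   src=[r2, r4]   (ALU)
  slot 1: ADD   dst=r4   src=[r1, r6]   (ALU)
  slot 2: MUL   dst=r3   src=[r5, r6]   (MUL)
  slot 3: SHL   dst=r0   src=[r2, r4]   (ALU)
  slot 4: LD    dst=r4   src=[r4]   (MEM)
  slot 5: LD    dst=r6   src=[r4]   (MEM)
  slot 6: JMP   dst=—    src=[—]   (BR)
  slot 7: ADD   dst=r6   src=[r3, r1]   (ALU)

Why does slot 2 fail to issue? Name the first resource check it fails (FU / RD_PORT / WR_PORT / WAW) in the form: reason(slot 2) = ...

slot 0 (ALU): ISSUE — free A1,Mu1,Ld1,B1 rp5 wp1
slot 1 (ALU): ISSUE — free A0,Mu1,Ld1,B1 rp3 wp0
slot 2 (MUL): stall WR_PORT — free A0,Mu1,Ld1,B1 rp3 wp0
slot 3 (ALU): stall FU — free A0,Mu1,Ld1,B1 rp3 wp0
slot 4 (MEM): stall WR_PORT — free A0,Mu1,Ld1,B1 rp3 wp0
slot 5 (MEM): stall WR_PORT — free A0,Mu1,Ld1,B1 rp3 wp0
slot 6 (BR): ISSUE — free A0,Mu1,Ld1,B0 rp3 wp0
slot 7 (ALU): stall FU — free A0,Mu1,Ld1,B0 rp3 wp0

reason(slot 2) = WR_PORT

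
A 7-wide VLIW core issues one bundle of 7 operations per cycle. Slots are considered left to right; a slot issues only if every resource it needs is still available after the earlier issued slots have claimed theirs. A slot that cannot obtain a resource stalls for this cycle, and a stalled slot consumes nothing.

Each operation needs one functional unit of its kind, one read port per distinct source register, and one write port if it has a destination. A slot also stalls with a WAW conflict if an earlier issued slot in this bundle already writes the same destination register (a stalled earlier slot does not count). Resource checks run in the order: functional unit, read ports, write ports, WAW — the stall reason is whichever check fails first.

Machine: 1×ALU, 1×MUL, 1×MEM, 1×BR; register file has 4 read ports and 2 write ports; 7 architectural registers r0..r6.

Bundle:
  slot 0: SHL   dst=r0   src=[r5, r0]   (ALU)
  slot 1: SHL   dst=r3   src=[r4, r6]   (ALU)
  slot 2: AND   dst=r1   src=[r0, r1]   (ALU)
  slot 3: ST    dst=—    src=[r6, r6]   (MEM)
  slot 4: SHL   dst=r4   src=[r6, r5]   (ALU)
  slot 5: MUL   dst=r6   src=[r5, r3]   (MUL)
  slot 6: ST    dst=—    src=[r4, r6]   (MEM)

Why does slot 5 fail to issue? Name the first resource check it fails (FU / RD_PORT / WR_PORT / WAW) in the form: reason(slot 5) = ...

reason(slot 5) = RD_PORT

#0 ALU src=r5,r0 dispatched  <A:0 Mu:1 Ld:1 B:1 rd:2 wr:1>
#1 ALU src=r4,r6 held:FU  <A:0 Mu:1 Ld:1 B:1 rd:2 wr:1>
#2 ALU src=r0,r1 held:FU  <A:0 Mu:1 Ld:1 B:1 rd:2 wr:1>
#3 MEM src=r6,r6 dispatched  <A:0 Mu:1 Ld:0 B:1 rd:1 wr:1>
#4 ALU src=r6,r5 held:FU  <A:0 Mu:1 Ld:0 B:1 rd:1 wr:1>
#5 MUL src=r5,r3 held:RD_PORT  <A:0 Mu:1 Ld:0 B:1 rd:1 wr:1>
#6 MEM src=r4,r6 held:FU  <A:0 Mu:1 Ld:0 B:1 rd:1 wr:1>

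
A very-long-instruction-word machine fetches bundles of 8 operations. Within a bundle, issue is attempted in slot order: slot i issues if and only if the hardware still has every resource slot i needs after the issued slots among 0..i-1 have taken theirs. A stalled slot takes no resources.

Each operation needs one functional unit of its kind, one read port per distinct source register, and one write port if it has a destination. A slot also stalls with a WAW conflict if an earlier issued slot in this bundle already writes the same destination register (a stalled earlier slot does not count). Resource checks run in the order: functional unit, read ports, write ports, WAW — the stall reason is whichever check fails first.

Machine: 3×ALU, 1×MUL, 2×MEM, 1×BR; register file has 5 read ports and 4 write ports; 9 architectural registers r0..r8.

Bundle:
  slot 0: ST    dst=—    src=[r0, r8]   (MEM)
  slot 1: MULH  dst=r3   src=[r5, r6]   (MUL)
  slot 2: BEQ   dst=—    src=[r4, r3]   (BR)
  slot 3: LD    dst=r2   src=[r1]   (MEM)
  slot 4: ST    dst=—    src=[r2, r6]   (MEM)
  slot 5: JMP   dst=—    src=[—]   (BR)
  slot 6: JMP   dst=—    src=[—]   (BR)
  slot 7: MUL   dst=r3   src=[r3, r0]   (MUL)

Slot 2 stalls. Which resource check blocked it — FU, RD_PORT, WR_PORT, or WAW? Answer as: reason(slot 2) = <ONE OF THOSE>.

slot 0 (MEM): ISSUE — free A3,Mu1,Ld1,B1 rp3 wp4
slot 1 (MUL): ISSUE — free A3,Mu0,Ld1,B1 rp1 wp3
slot 2 (BR): stall RD_PORT — free A3,Mu0,Ld1,B1 rp1 wp3
slot 3 (MEM): ISSUE — free A3,Mu0,Ld0,B1 rp0 wp2
slot 4 (MEM): stall FU — free A3,Mu0,Ld0,B1 rp0 wp2
slot 5 (BR): ISSUE — free A3,Mu0,Ld0,B0 rp0 wp2
slot 6 (BR): stall FU — free A3,Mu0,Ld0,B0 rp0 wp2
slot 7 (MUL): stall FU — free A3,Mu0,Ld0,B0 rp0 wp2

reason(slot 2) = RD_PORT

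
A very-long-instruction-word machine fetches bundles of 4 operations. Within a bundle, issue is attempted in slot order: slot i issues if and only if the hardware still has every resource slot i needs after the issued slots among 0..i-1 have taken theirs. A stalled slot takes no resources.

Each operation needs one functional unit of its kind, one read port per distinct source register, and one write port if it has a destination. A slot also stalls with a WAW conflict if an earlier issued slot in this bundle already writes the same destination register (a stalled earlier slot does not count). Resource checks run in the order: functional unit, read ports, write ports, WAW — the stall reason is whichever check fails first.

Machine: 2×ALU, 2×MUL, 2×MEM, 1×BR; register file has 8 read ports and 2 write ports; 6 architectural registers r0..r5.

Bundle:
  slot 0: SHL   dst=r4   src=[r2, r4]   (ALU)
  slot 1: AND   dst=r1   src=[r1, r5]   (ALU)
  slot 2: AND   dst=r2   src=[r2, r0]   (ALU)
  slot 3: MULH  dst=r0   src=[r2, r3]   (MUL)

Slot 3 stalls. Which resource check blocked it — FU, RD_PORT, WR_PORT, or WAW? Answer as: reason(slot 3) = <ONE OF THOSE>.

reason(slot 3) = WR_PORT

slot 0 (ALU): ISSUE — free A1,Mu2,Ld2,B1 rp6 wp1
slot 1 (ALU): ISSUE — free A0,Mu2,Ld2,B1 rp4 wp0
slot 2 (ALU): stall FU — free A0,Mu2,Ld2,B1 rp4 wp0
slot 3 (MUL): stall WR_PORT — free A0,Mu2,Ld2,B1 rp4 wp0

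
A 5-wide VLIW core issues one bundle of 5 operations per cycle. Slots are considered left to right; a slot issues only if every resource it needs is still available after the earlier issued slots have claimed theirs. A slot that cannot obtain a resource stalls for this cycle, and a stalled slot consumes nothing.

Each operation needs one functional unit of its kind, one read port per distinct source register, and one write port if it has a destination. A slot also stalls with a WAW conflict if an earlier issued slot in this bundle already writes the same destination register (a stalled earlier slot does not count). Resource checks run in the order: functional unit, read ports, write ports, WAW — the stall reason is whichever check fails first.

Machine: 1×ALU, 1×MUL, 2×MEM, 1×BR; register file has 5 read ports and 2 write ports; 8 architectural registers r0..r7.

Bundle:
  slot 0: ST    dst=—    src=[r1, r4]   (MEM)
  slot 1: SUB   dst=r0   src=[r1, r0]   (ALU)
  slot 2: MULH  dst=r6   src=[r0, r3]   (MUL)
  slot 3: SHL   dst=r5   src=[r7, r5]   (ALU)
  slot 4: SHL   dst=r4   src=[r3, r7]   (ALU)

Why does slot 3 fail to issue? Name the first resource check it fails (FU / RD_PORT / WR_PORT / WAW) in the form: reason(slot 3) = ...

reason(slot 3) = FU

  0. MEM ⇒ go  {1A/1Mu/1Ld/1B | 3r 2w}
  1. ALU→r0 ⇒ go  {0A/1Mu/1Ld/1B | 1r 1w}
  2. MUL→r6 ⇒ no(RD_PORT)  {0A/1Mu/1Ld/1B | 1r 1w}
  3. ALU→r5 ⇒ no(FU)  {0A/1Mu/1Ld/1B | 1r 1w}
  4. ALU→r4 ⇒ no(FU)  {0A/1Mu/1Ld/1B | 1r 1w}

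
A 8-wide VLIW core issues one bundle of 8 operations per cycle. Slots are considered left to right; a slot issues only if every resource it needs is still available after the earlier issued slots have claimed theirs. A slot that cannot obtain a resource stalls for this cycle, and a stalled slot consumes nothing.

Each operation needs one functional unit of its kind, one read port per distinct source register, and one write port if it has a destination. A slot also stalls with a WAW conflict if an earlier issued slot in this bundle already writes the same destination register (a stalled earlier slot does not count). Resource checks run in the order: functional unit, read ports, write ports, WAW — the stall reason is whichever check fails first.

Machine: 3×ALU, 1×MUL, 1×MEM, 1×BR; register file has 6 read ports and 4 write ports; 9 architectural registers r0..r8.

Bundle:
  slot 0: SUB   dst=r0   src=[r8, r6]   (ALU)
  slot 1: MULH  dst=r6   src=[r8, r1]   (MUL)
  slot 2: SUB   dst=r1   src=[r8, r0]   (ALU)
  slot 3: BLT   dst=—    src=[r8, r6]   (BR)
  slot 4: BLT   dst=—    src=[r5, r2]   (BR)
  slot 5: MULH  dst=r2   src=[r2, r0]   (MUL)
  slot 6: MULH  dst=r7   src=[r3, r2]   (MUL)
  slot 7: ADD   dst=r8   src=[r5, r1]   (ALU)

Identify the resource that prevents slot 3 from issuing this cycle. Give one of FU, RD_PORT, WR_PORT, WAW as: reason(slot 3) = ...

  0. ALU→r0 ⇒ go  {2A/1Mu/1Ld/1B | 4r 3w}
  1. MUL→r6 ⇒ go  {2A/0Mu/1Ld/1B | 2r 2w}
  2. ALU→r1 ⇒ go  {1A/0Mu/1Ld/1B | 0r 1w}
  3. BR ⇒ no(RD_PORT)  {1A/0Mu/1Ld/1B | 0r 1w}
  4. BR ⇒ no(RD_PORT)  {1A/0Mu/1Ld/1B | 0r 1w}
  5. MUL→r2 ⇒ no(FU)  {1A/0Mu/1Ld/1B | 0r 1w}
  6. MUL→r7 ⇒ no(FU)  {1A/0Mu/1Ld/1B | 0r 1w}
  7. ALU→r8 ⇒ no(RD_PORT)  {1A/0Mu/1Ld/1B | 0r 1w}

reason(slot 3) = RD_PORT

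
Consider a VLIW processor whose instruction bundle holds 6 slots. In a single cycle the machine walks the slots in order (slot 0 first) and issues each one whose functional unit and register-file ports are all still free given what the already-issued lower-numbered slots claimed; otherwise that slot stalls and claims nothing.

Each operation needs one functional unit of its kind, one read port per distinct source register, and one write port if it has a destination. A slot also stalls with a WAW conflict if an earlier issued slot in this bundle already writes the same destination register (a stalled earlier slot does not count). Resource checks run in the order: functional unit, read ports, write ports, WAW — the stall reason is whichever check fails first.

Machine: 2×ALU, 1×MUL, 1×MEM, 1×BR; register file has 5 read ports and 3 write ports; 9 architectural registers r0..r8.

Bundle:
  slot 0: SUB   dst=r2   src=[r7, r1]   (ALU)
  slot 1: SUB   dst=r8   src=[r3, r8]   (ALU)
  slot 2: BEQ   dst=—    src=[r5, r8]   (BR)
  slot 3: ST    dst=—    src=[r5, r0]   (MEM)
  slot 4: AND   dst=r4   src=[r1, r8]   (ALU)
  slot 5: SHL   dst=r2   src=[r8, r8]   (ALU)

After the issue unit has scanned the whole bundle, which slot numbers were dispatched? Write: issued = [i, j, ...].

[0] ALU needs rd=2 wr=1: ok; after: ALU=1 MUL=1 MEM=1 BR=1, R=3, W=2
[1] ALU needs rd=2 wr=1: ok; after: ALU=0 MUL=1 MEM=1 BR=1, R=1, W=1
[2] BR needs rd=2 wr=0: RD_PORT; after: ALU=0 MUL=1 MEM=1 BR=1, R=1, W=1
[3] MEM needs rd=2 wr=0: RD_PORT; after: ALU=0 MUL=1 MEM=1 BR=1, R=1, W=1
[4] ALU needs rd=2 wr=1: FU; after: ALU=0 MUL=1 MEM=1 BR=1, R=1, W=1
[5] ALU needs rd=1 wr=1: FU; after: ALU=0 MUL=1 MEM=1 BR=1, R=1, W=1

issued = [0, 1]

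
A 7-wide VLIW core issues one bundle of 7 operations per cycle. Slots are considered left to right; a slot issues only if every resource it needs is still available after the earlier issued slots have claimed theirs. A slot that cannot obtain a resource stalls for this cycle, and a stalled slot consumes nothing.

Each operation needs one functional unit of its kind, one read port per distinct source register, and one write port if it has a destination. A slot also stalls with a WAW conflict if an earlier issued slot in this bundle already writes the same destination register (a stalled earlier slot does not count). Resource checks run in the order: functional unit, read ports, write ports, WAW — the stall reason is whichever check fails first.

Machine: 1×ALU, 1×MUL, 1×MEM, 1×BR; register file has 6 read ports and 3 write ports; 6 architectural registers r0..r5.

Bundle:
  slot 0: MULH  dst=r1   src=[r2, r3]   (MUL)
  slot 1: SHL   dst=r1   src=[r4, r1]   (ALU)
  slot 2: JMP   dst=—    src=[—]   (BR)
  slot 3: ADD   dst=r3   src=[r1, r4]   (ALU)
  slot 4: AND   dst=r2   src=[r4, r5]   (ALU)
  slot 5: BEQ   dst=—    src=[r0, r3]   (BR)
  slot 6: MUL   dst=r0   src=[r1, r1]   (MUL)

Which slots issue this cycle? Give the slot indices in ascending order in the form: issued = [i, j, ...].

slot 0 (MUL): ISSUE — free A1,Mu0,Ld1,B1 rp4 wp2
slot 1 (ALU): stall WAW — free A1,Mu0,Ld1,B1 rp4 wp2
slot 2 (BR): ISSUE — free A1,Mu0,Ld1,B0 rp4 wp2
slot 3 (ALU): ISSUE — free A0,Mu0,Ld1,B0 rp2 wp1
slot 4 (ALU): stall FU — free A0,Mu0,Ld1,B0 rp2 wp1
slot 5 (BR): stall FU — free A0,Mu0,Ld1,B0 rp2 wp1
slot 6 (MUL): stall FU — free A0,Mu0,Ld1,B0 rp2 wp1

issued = [0, 2, 3]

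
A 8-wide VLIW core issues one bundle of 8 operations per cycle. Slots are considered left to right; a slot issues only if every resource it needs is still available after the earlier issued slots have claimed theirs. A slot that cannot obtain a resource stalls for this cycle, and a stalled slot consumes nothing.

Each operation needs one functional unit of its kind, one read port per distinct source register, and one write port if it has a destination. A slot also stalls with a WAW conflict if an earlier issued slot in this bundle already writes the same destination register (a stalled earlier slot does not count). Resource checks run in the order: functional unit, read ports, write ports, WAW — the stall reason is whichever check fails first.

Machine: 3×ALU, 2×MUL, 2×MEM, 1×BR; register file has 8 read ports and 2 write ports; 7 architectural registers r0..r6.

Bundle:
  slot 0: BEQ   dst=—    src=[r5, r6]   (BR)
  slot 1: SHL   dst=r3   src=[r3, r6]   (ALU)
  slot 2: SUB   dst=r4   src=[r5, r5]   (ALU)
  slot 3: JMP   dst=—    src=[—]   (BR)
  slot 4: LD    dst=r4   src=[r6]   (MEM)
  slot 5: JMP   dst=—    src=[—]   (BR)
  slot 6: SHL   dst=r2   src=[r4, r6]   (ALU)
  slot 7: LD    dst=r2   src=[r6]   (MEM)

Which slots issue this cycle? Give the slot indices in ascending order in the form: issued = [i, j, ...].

issued = [0, 1, 2]

  0. BR ⇒ go  {3A/2Mu/2Ld/0B | 6r 2w}
  1. ALU→r3 ⇒ go  {2A/2Mu/2Ld/0B | 4r 1w}
  2. ALU→r4 ⇒ go  {1A/2Mu/2Ld/0B | 3r 0w}
  3. BR ⇒ no(FU)  {1A/2Mu/2Ld/0B | 3r 0w}
  4. MEM→r4 ⇒ no(WR_PORT)  {1A/2Mu/2Ld/0B | 3r 0w}
  5. BR ⇒ no(FU)  {1A/2Mu/2Ld/0B | 3r 0w}
  6. ALU→r2 ⇒ no(WR_PORT)  {1A/2Mu/2Ld/0B | 3r 0w}
  7. MEM→r2 ⇒ no(WR_PORT)  {1A/2Mu/2Ld/0B | 3r 0w}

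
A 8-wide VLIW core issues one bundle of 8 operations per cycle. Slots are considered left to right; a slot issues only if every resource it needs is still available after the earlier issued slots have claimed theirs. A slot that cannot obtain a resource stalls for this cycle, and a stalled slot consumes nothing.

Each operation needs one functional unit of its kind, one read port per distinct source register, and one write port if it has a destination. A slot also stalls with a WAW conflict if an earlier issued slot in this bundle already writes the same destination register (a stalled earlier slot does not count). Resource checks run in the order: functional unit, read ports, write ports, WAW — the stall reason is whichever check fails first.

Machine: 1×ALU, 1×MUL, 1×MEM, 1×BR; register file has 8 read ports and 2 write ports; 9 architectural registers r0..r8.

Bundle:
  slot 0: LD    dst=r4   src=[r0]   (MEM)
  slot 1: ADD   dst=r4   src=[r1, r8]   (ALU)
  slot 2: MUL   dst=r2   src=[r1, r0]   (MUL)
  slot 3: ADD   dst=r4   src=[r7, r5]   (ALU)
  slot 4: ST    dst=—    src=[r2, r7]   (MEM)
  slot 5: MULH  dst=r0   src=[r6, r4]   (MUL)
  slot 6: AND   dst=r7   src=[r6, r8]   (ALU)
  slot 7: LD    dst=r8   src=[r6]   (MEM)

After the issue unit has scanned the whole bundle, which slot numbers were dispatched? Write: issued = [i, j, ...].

[0] MEM needs rd=1 wr=1: ok; after: ALU=1 MUL=1 MEM=0 BR=1, R=7, W=1
[1] ALU needs rd=2 wr=1: WAW; after: ALU=1 MUL=1 MEM=0 BR=1, R=7, W=1
[2] MUL needs rd=2 wr=1: ok; after: ALU=1 MUL=0 MEM=0 BR=1, R=5, W=0
[3] ALU needs rd=2 wr=1: WR_PORT; after: ALU=1 MUL=0 MEM=0 BR=1, R=5, W=0
[4] MEM needs rd=2 wr=0: FU; after: ALU=1 MUL=0 MEM=0 BR=1, R=5, W=0
[5] MUL needs rd=2 wr=1: FU; after: ALU=1 MUL=0 MEM=0 BR=1, R=5, W=0
[6] ALU needs rd=2 wr=1: WR_PORT; after: ALU=1 MUL=0 MEM=0 BR=1, R=5, W=0
[7] MEM needs rd=1 wr=1: FU; after: ALU=1 MUL=0 MEM=0 BR=1, R=5, W=0

issued = [0, 2]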